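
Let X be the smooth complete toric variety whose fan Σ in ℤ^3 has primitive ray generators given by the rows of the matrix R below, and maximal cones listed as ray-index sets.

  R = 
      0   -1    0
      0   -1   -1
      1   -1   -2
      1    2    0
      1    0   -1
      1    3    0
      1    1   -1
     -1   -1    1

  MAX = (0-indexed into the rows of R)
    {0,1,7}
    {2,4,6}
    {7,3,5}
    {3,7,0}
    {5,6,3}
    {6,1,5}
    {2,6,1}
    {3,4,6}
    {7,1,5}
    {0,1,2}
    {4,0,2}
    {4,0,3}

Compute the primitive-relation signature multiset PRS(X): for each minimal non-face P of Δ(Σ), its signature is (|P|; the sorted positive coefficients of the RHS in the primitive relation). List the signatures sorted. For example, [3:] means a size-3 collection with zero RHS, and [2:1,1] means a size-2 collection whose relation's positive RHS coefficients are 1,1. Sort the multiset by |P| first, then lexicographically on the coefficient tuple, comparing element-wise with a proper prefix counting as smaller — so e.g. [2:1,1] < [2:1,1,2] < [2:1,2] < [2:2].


Primitive collections (10):

  P = {6,7}:  v_{6} + v_{7} = 0  ⇒ sig = [2:]
  P = {0,5}:  v_{0} + v_{5} = v_{3}  ⇒ sig = [2:1]
  P = {0,6}:  v_{0} + v_{6} = v_{4}  ⇒ sig = [2:1]
  P = {1,3}:  v_{1} + v_{3} = v_{6}  ⇒ sig = [2:1]
  P = {1,4}:  v_{1} + v_{4} = v_{2}  ⇒ sig = [2:1]
  P = {4,7}:  v_{4} + v_{7} = v_{0}  ⇒ sig = [2:1]
  P = {2,3}:  v_{2} + v_{3} = v_{4} + v_{6}  ⇒ sig = [2:1,1]
  P = {2,7}:  v_{2} + v_{7} = v_{0} + v_{1}  ⇒ sig = [2:1,1]
  P = {4,5}:  v_{4} + v_{5} = v_{3} + v_{6}  ⇒ sig = [2:1,1]
  P = {2,5}:  v_{2} + v_{5} = 2·v_{6}  ⇒ sig = [2:2]

Sorted signature multiset PRS(X):
    [2:]
    [2:1]
    [2:1]
    [2:1]
    [2:1]
    [2:1]
    [2:1,1]
    [2:1,1]
    [2:1,1]
    [2:2]


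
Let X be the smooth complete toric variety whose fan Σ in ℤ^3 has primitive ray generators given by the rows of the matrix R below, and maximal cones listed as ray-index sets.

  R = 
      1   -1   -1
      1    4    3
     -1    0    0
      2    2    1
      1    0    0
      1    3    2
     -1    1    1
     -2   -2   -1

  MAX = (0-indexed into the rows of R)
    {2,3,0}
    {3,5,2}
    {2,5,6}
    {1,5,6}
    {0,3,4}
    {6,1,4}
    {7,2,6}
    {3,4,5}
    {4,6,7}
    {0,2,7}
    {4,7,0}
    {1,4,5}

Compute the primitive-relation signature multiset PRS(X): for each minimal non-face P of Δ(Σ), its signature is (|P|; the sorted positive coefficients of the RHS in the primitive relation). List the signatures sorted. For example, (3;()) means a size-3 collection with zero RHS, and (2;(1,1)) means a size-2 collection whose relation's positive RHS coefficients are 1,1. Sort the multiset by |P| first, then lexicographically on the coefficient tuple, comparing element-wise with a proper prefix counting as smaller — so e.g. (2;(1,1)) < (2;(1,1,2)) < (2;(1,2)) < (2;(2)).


Minimal non-faces — 11 found among 8 rays, 12 max cones:

  {0,6}:  v_{0} + v_{6} = 0  so sig = (2;())
  {2,4}:  v_{2} + v_{4} = 0  so sig = (2;())
  {3,7}:  v_{3} + v_{7} = 0  so sig = (2;())
  {0,5}:  v_{0} + v_{5} = v_{3}  so sig = (2;(1))
  {3,6}:  v_{3} + v_{6} = v_{5}  so sig = (2;(1))
  {5,7}:  v_{5} + v_{7} = v_{6}  so sig = (2;(1))
  {0,1}:  v_{0} + v_{1} = v_{4} + v_{5}  so sig = (2;(1,1))
  {1,2}:  v_{1} + v_{2} = v_{5} + v_{6}  so sig = (2;(1,1))
  {1,3}:  v_{1} + v_{3} = v_{4} + 2·v_{5}  so sig = (2;(1,2))
  {1,7}:  v_{1} + v_{7} = v_{4} + 2·v_{6}  so sig = (2;(1,2))
  {4,5,6}:  v_{4} + v_{5} + v_{6} = v_{1}  so sig = (3;(1))

Signatures (|P|; sorted positive RHS coefficients), sorted:
[(2;()), (2;()), (2;()), (2;(1)), (2;(1)), (2;(1)), (2;(1,1)), (2;(1,1)), (2;(1,2)), (2;(1,2)), (3;(1))]


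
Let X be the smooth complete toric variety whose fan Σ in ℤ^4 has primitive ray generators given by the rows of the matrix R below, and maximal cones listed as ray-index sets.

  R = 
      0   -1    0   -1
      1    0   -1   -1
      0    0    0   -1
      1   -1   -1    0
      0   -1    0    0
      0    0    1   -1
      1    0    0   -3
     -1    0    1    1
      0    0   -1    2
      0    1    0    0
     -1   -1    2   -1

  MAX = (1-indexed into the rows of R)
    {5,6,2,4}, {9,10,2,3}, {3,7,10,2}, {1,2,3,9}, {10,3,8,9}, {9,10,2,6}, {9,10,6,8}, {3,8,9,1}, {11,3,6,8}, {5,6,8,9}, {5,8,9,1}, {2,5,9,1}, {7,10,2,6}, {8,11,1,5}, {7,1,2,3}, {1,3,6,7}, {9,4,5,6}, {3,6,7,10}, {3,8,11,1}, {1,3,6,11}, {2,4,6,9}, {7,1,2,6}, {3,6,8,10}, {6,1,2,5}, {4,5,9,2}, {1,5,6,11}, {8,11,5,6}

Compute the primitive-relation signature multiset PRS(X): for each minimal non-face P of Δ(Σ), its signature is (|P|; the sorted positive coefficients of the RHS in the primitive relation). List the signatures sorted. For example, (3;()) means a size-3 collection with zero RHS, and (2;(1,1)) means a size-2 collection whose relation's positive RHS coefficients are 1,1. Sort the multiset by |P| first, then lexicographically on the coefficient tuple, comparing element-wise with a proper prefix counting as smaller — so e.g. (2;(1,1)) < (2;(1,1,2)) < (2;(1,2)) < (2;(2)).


Σ has 22 primitive collections:

  P={2,8}:  v_{2} + v_{8} = 0  →  sig = (2;())
  P={5,10}:  v_{5} + v_{10} = 0  →  sig = (2;())
  P={1,10}:  v_{1} + v_{10} = v_{3}  →  sig = (2;(1))
  P={3,5}:  v_{3} + v_{5} = v_{1}  →  sig = (2;(1))
  P={7,9}:  v_{7} + v_{9} = v_{2}  →  sig = (2;(1))
  P={2,11}:  v_{2} + v_{11} = v_{1} + v_{6}  →  sig = (2;(1,1))
  P={3,4}:  v_{3} + v_{4} = v_{2} + v_{5}  →  sig = (2;(1,1))
  P={7,8}:  v_{7} + v_{8} = v_{3} + v_{6}  →  sig = (2;(1,1))
  P={9,11}:  v_{9} + v_{11} = v_{5} + v_{8}  →  sig = (2;(1,1))
  P={4,8}:  v_{4} + v_{8} = v_{5} + v_{6} + v_{9}  →  sig = (2;(1,1,1))
  P={4,10}:  v_{4} + v_{10} = v_{2} + v_{6} + v_{9}  →  sig = (2;(1,1,1))
  P={5,7}:  v_{5} + v_{7} = v_{1} + v_{2} + v_{6}  →  sig = (2;(1,1,1))
  P={10,11}:  v_{10} + v_{11} = v_{3} + v_{6} + v_{8}  →  sig = (2;(1,1,1))
  P={4,7}:  v_{4} + v_{7} = 2·v_{2} + v_{5} + v_{6}  →  sig = (2;(1,1,2))
  P={7,11}:  v_{7} + v_{11} = v_{1} + v_{3} + 2·v_{6}  →  sig = (2;(1,1,2))
  P={1,4}:  v_{1} + v_{4} = v_{2} + 2·v_{5}  →  sig = (2;(1,2))
  P={4,11}:  v_{4} + v_{11} = 2·v_{5} + v_{6}  →  sig = (2;(1,2))
  P={3,6,9}:  v_{3} + v_{6} + v_{9} = 0  →  sig = (3;())
  P={1,6,8}:  v_{1} + v_{6} + v_{8} = v_{11}  →  sig = (3;(1))
  P={1,6,9}:  v_{1} + v_{6} + v_{9} = v_{5}  →  sig = (3;(1))
  P={2,3,6}:  v_{2} + v_{3} + v_{6} = v_{7}  →  sig = (3;(1))
  P={2,5,6,9}:  v_{2} + v_{5} + v_{6} + v_{9} = v_{4}  →  sig = (4;(1))

Sorted signature multiset PRS(X):
{ (2;()) ×2,  (2;(1)) ×3,  (2;(1,1)) ×4,  (2;(1,1,1)) ×4,  (2;(1,1,2)) ×2,  (2;(1,2)) ×2,  (3;()),  (3;(1)) ×3,  (4;(1)) }


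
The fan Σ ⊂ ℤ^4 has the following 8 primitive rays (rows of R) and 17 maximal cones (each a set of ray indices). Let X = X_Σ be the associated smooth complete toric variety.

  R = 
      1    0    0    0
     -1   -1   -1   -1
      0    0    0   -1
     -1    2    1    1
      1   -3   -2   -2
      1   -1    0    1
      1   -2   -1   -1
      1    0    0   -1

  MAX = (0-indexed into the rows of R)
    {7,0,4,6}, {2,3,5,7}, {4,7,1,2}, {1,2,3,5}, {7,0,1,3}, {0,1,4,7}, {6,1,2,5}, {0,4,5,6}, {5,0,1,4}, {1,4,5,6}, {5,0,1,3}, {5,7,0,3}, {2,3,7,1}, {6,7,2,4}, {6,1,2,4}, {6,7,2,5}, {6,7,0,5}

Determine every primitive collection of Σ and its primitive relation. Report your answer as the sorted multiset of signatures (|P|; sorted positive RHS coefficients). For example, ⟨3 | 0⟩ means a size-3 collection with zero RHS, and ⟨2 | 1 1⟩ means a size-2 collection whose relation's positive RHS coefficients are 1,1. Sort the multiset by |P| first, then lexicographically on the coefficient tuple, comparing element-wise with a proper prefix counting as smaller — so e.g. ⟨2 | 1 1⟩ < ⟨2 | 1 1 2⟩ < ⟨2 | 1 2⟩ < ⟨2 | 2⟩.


The 8 primitive collections of Σ (r=8, n=4):

  {3,6}:  v_{3} + v_{6} = 0 ; sig = ⟨2 | 0⟩
  {0,2}:  v_{0} + v_{2} = v_{7} ; sig = ⟨2 | 1⟩
  {3,4}:  v_{3} + v_{4} = v_{0} + v_{1} ; sig = ⟨2 | 1 1⟩
  {0,1,6}:  v_{0} + v_{1} + v_{6} = v_{4} ; sig = ⟨3 | 1⟩
  {1,5,7}:  v_{1} + v_{5} + v_{7} = v_{6} ; sig = ⟨3 | 1⟩
  {1,6,7}:  v_{1} + v_{6} + v_{7} = v_{2} + v_{4} ; sig = ⟨3 | 1 1⟩
  {4,5,7}:  v_{4} + v_{5} + v_{7} = v_{0} + 2·v_{6} ; sig = ⟨3 | 1 2⟩
  {2,4,5}:  v_{2} + v_{4} + v_{5} = 2·v_{6} ; sig = ⟨3 | 2⟩

so the primitive-relation signature multiset is
    |P|=2: 3 collections, coeffs (), (1), (1,1)
    |P|=3: 5 collections, coeffs (1), (1), (1,1), (1,2), (2)


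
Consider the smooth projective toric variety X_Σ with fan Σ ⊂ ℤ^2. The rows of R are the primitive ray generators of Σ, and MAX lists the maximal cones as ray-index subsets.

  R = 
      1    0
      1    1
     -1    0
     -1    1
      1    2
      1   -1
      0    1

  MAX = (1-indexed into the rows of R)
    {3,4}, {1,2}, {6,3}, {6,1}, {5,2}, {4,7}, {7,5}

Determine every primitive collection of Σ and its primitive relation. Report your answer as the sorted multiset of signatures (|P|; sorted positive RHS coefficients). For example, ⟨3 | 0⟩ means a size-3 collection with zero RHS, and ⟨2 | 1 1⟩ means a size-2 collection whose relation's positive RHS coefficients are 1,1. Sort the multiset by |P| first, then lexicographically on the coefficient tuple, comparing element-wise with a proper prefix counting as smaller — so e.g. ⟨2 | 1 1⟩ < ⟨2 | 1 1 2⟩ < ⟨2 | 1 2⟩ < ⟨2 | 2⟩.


|primitive collections| = 14. Relations:

  P = {1,3}:  v_{1} + v_{3} = 0  so sig = ⟨2 | 0⟩
  P = {4,6}:  v_{4} + v_{6} = 0  so sig = ⟨2 | 0⟩
  P = {1,4}:  v_{1} + v_{4} = v_{7}  so sig = ⟨2 | 1⟩
  P = {1,7}:  v_{1} + v_{7} = v_{2}  so sig = ⟨2 | 1⟩
  P = {2,3}:  v_{2} + v_{3} = v_{7}  so sig = ⟨2 | 1⟩
  P = {2,7}:  v_{2} + v_{7} = v_{5}  so sig = ⟨2 | 1⟩
  P = {3,7}:  v_{3} + v_{7} = v_{4}  so sig = ⟨2 | 1⟩
  P = {6,7}:  v_{6} + v_{7} = v_{1}  so sig = ⟨2 | 1⟩
  P = {5,6}:  v_{5} + v_{6} = v_{1} + v_{2}  so sig = ⟨2 | 1 1⟩
  P = {1,5}:  v_{1} + v_{5} = 2·v_{2}  so sig = ⟨2 | 2⟩
  P = {2,4}:  v_{2} + v_{4} = 2·v_{7}  so sig = ⟨2 | 2⟩
  P = {2,6}:  v_{2} + v_{6} = 2·v_{1}  so sig = ⟨2 | 2⟩
  P = {3,5}:  v_{3} + v_{5} = 2·v_{7}  so sig = ⟨2 | 2⟩
  P = {4,5}:  v_{4} + v_{5} = 3·v_{7}  so sig = ⟨2 | 3⟩

Signatures (|P|; sorted positive RHS coefficients), sorted:
[⟨2 | 0⟩, ⟨2 | 0⟩, ⟨2 | 1⟩, ⟨2 | 1⟩, ⟨2 | 1⟩, ⟨2 | 1⟩, ⟨2 | 1⟩, ⟨2 | 1⟩, ⟨2 | 1 1⟩, ⟨2 | 2⟩, ⟨2 | 2⟩, ⟨2 | 2⟩, ⟨2 | 2⟩, ⟨2 | 3⟩]


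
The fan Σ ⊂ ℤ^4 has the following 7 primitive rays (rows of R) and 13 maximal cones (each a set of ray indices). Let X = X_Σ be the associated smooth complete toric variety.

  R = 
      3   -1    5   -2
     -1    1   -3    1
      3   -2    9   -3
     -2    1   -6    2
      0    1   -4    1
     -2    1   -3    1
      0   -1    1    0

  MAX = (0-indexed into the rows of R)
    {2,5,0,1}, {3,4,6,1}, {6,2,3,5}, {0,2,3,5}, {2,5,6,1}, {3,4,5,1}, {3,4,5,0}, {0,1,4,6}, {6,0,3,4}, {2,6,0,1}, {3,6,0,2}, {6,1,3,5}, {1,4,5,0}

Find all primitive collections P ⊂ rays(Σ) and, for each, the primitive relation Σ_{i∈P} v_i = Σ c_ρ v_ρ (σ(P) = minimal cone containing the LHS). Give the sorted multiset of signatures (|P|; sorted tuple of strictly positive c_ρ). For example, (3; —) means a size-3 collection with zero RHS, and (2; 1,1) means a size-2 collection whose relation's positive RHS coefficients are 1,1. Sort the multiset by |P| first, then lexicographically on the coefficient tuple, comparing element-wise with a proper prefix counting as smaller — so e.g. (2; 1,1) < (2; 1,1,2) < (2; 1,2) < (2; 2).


Minimal non-faces — 5 found among 7 rays, 13 max cones:

  P={2,4}:  v_{2} + v_{4} = v_{0} — sig = (2; 1)
  P={1,2,3}:  v_{1} + v_{2} + v_{3} = 0 — sig = (3; —)
  P={0,1,3}:  v_{0} + v_{1} + v_{3} = v_{4} — sig = (3; 1)
  P={4,5,6}:  v_{4} + v_{5} + v_{6} = v_{3} — sig = (3; 1)
  P={0,5,6}:  v_{0} + v_{5} + v_{6} = v_{2} + v_{3} — sig = (3; 1,1)

so the primitive-relation signature multiset is
    |P|=2: 1 collection, coeffs (1)
    |P|=3: 4 collections, coeffs (), (1), (1), (1,1)


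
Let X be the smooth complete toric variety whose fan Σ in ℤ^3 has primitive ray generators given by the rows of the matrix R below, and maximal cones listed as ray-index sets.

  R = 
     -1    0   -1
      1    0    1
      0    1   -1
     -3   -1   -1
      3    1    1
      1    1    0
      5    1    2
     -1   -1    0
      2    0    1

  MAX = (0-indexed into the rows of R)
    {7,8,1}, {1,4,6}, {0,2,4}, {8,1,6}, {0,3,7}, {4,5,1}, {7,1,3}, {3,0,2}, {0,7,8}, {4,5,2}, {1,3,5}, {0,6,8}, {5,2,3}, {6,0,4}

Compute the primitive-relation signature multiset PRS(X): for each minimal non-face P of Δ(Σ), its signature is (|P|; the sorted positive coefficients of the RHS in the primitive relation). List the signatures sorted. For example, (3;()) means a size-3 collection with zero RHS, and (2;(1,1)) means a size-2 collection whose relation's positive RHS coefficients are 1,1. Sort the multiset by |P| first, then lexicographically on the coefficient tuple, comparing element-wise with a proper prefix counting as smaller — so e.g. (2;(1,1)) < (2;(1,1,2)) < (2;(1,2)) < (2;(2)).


15 collections generate NE(X_Σ); each relation:

  P={0,1}:  v_{0} + v_{1} = 0  so sig = (2;())
  P={3,4}:  v_{3} + v_{4} = 0  so sig = (2;())
  P={5,7}:  v_{5} + v_{7} = 0  so sig = (2;())
  P={0,5}:  v_{0} + v_{5} = v_{2}  so sig = (2;(1))
  P={1,2}:  v_{1} + v_{2} = v_{5}  so sig = (2;(1))
  P={2,7}:  v_{2} + v_{7} = v_{0}  so sig = (2;(1))
  P={3,6}:  v_{3} + v_{6} = v_{8}  so sig = (2;(1))
  P={3,8}:  v_{3} + v_{8} = v_{7}  so sig = (2;(1))
  P={4,7}:  v_{4} + v_{7} = v_{8}  so sig = (2;(1))
  P={4,8}:  v_{4} + v_{8} = v_{6}  so sig = (2;(1))
  P={5,8}:  v_{5} + v_{8} = v_{4}  so sig = (2;(1))
  P={2,8}:  v_{2} + v_{8} = v_{0} + v_{4}  so sig = (2;(1,1))
  P={2,6}:  v_{2} + v_{6} = v_{0} + 2·v_{4}  so sig = (2;(1,2))
  P={5,6}:  v_{5} + v_{6} = 2·v_{4}  so sig = (2;(2))
  P={6,7}:  v_{6} + v_{7} = 2·v_{8}  so sig = (2;(2))

Hence PRS(X_Σ) =
    (2;())
    (2;())
    (2;())
    (2;(1))
    (2;(1))
    (2;(1))
    (2;(1))
    (2;(1))
    (2;(1))
    (2;(1))
    (2;(1))
    (2;(1,1))
    (2;(1,2))
    (2;(2))
    (2;(2))


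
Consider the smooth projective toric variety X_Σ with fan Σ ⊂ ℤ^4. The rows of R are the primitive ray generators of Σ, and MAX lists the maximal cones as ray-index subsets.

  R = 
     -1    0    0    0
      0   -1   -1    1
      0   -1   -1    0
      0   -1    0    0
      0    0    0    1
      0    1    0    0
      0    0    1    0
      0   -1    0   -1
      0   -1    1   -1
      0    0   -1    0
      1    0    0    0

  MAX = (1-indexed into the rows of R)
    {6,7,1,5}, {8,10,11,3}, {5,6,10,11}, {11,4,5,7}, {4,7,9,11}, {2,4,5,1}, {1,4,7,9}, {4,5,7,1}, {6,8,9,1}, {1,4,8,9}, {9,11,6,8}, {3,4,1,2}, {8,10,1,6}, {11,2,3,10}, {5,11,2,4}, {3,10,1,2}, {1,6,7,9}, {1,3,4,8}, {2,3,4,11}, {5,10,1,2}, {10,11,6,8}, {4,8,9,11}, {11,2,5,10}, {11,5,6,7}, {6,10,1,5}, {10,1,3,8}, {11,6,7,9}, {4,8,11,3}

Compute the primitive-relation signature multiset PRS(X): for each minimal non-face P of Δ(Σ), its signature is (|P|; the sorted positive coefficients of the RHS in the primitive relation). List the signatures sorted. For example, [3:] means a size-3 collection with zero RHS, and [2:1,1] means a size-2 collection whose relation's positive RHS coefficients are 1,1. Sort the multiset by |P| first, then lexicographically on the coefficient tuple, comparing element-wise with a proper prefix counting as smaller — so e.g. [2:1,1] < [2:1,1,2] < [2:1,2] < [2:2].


16 collections generate NE(X_Σ); each relation:

  P={1,11}:  v_{1} + v_{11} = 0  ⟹  sig = [2:]
  P={4,6}:  v_{4} + v_{6} = 0  ⟹  sig = [2:]
  P={7,10}:  v_{7} + v_{10} = 0  ⟹  sig = [2:]
  P={3,5}:  v_{3} + v_{5} = v_{2}  ⟹  sig = [2:1]
  P={3,6}:  v_{3} + v_{6} = v_{10}  ⟹  sig = [2:1]
  P={3,7}:  v_{3} + v_{7} = v_{4}  ⟹  sig = [2:1]
  P={4,10}:  v_{4} + v_{10} = v_{3}  ⟹  sig = [2:1]
  P={5,8}:  v_{5} + v_{8} = v_{4}  ⟹  sig = [2:1]
  P={7,8}:  v_{7} + v_{8} = v_{9}  ⟹  sig = [2:1]
  P={9,10}:  v_{9} + v_{10} = v_{8}  ⟹  sig = [2:1]
  P={2,6}:  v_{2} + v_{6} = v_{5} + v_{10}  ⟹  sig = [2:1,1]
  P={2,7}:  v_{2} + v_{7} = v_{4} + v_{5}  ⟹  sig = [2:1,1]
  P={2,8}:  v_{2} + v_{8} = v_{3} + v_{4}  ⟹  sig = [2:1,1]
  P={3,9}:  v_{3} + v_{9} = v_{4} + v_{8}  ⟹  sig = [2:1,1]
  P={5,9}:  v_{5} + v_{9} = v_{4} + v_{7}  ⟹  sig = [2:1,1]
  P={2,9}:  v_{2} + v_{9} = 2·v_{4}  ⟹  sig = [2:2]

Sorted signature multiset PRS(X):
{ [2:] ×3,  [2:1] ×7,  [2:1,1] ×5,  [2:2] }


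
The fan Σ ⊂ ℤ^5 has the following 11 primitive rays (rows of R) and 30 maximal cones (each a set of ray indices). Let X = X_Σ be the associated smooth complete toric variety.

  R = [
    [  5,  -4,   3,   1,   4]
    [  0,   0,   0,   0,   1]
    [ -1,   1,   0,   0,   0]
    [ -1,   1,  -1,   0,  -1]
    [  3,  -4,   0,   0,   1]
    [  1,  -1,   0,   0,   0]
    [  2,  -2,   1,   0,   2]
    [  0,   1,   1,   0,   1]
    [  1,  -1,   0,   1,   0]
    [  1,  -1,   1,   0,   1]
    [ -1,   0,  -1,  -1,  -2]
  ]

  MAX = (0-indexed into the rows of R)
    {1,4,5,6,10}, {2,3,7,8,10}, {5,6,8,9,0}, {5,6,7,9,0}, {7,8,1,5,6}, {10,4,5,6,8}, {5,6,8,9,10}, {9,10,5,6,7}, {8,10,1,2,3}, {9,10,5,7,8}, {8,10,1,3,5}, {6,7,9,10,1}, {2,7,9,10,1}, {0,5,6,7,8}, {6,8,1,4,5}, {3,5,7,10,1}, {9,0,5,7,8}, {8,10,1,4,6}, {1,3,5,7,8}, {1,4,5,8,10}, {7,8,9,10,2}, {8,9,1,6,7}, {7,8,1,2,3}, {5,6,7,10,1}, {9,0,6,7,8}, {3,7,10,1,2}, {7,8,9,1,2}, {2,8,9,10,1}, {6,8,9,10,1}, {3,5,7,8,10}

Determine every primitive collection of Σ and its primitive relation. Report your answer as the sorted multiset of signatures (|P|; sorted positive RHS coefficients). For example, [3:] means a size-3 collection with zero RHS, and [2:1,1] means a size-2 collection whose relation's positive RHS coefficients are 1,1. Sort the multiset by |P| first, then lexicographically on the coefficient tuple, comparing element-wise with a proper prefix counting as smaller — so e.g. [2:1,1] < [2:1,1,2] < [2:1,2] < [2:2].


Primitive collections (18):

  P={2,5}:  v_{2} + v_{5} = 0  ⇒ sig = [2:]
  P={3,9}:  v_{3} + v_{9} = 0  ⇒ sig = [2:]
  P={2,6}:  v_{2} + v_{6} = v_{1} + v_{9}  ⇒ sig = [2:1,1]
  P={3,6}:  v_{3} + v_{6} = v_{1} + v_{5}  ⇒ sig = [2:1,1]
  P={4,7}:  v_{4} + v_{7} = v_{5} + v_{6}  ⇒ sig = [2:1,1]
  P={0,2}:  v_{0} + v_{2} = v_{6} + v_{7} + v_{8} + v_{9}  ⇒ sig = [2:1,1,1,1]
  P={0,3}:  v_{0} + v_{3} = v_{5} + v_{6} + v_{7} + v_{8}  ⇒ sig = [2:1,1,1,1]
  P={2,4}:  v_{2} + v_{4} = v_{1} + v_{6} + v_{8} + v_{10}  ⇒ sig = [2:1,1,1,1]
  P={0,1}:  v_{0} + v_{1} = 2·v_{6} + v_{7} + v_{8}  ⇒ sig = [2:1,1,2]
  P={4,9}:  v_{4} + v_{9} = 2·v_{6} + v_{8} + v_{10}  ⇒ sig = [2:1,1,2]
  P={0,4}:  v_{0} + v_{4} = 2·v_{5} + 2·v_{6} + v_{8} + v_{9}  ⇒ sig = [2:1,1,2,2]
  P={3,4}:  v_{3} + v_{4} = 2·v_{1} + 2·v_{5} + v_{8} + v_{10}  ⇒ sig = [2:1,1,2,2]
  P={0,10}:  v_{0} + v_{10} = 2·v_{5} + 2·v_{9}  ⇒ sig = [2:2,2]
  P={1,5,9}:  v_{1} + v_{5} + v_{9} = v_{6}  ⇒ sig = [3:1]
  P={1,7,8,10}:  v_{1} + v_{7} + v_{8} + v_{10} = 0  ⇒ sig = [4:]
  P={6,7,8,10}:  v_{6} + v_{7} + v_{8} + v_{10} = v_{5} + v_{9}  ⇒ sig = [4:1,1]
  P={1,5,6,8,10}:  v_{1} + v_{5} + v_{6} + v_{8} + v_{10} = v_{4}  ⇒ sig = [5:1]
  P={5,6,7,8,9}:  v_{5} + v_{6} + v_{7} + v_{8} + v_{9} = v_{0}  ⇒ sig = [5:1]

Sorted signature multiset PRS(X):
[[2:], [2:], [2:1,1], [2:1,1], [2:1,1], [2:1,1,1,1], [2:1,1,1,1], [2:1,1,1,1], [2:1,1,2], [2:1,1,2], [2:1,1,2,2], [2:1,1,2,2], [2:2,2], [3:1], [4:], [4:1,1], [5:1], [5:1]]


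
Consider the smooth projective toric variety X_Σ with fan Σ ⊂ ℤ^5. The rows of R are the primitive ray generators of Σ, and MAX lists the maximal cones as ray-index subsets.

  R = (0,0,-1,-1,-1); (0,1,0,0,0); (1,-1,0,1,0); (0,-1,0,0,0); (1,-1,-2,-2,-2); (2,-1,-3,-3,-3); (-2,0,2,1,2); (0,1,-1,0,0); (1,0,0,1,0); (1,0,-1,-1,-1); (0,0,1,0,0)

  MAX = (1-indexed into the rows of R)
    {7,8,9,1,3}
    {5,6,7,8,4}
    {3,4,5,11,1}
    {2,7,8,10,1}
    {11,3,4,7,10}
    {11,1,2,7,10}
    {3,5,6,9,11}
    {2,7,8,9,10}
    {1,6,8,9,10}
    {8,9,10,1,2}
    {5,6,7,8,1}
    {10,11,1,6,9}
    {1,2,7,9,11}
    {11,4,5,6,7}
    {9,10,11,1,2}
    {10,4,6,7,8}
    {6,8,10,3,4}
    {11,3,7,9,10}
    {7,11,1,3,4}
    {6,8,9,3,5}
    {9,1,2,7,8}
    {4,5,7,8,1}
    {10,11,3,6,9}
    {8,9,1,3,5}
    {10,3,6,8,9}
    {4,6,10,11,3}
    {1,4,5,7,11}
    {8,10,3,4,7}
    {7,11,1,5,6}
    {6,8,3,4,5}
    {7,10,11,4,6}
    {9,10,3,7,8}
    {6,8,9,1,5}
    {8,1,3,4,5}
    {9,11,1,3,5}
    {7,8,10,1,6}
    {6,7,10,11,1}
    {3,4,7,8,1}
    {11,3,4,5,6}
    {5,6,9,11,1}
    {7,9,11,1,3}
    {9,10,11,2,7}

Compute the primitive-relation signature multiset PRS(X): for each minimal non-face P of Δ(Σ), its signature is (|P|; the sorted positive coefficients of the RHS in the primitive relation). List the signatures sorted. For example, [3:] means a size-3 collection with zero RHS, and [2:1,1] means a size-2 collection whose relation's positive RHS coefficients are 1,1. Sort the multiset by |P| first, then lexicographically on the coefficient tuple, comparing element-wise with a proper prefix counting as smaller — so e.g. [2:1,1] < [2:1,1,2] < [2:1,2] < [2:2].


The 16 primitive collections of Σ (r=11, n=5):

  P={2,4}:  v_{2} + v_{4} = 0 — sig = [2:]
  P={2,3}:  v_{2} + v_{3} = v_{9} — sig = [2:1]
  P={4,9}:  v_{4} + v_{9} = v_{3} — sig = [2:1]
  P={5,10}:  v_{5} + v_{10} = v_{6} — sig = [2:1]
  P={8,11}:  v_{8} + v_{11} = v_{2} — sig = [2:1]
  P={2,5}:  v_{2} + v_{5} = v_{1} + v_{10} — sig = [2:1,1]
  P={2,6}:  v_{2} + v_{6} = v_{1} + 2·v_{10} — sig = [2:1,2]
  P={1,4,10}:  v_{1} + v_{4} + v_{10} = v_{5} — sig = [3:1]
  P={5,7,9}:  v_{5} + v_{7} + v_{9} = v_{4} — sig = [3:1]
  P={1,3,10}:  v_{1} + v_{3} + v_{10} = v_{5} + v_{9} — sig = [3:1,1]
  P={6,7,9}:  v_{6} + v_{7} + v_{9} = v_{4} + v_{10} — sig = [3:1,1]
  P={1,3,6}:  v_{1} + v_{3} + v_{6} = 2·v_{5} + v_{9} — sig = [3:1,2]
  P={3,6,7}:  v_{3} + v_{6} + v_{7} = 2·v_{4} + v_{10} — sig = [3:1,2]
  P={1,4,6}:  v_{1} + v_{4} + v_{6} = 2·v_{5} — sig = [3:2]
  P={3,5,7}:  v_{3} + v_{5} + v_{7} = 2·v_{4} — sig = [3:2]
  P={1,7,9,10}:  v_{1} + v_{7} + v_{9} + v_{10} = 0 — sig = [4:]

Hence PRS(X_Σ) =
    [2:]
    [2:1]
    [2:1]
    [2:1]
    [2:1]
    [2:1,1]
    [2:1,2]
    [3:1]
    [3:1]
    [3:1,1]
    [3:1,1]
    [3:1,2]
    [3:1,2]
    [3:2]
    [3:2]
    [4:]


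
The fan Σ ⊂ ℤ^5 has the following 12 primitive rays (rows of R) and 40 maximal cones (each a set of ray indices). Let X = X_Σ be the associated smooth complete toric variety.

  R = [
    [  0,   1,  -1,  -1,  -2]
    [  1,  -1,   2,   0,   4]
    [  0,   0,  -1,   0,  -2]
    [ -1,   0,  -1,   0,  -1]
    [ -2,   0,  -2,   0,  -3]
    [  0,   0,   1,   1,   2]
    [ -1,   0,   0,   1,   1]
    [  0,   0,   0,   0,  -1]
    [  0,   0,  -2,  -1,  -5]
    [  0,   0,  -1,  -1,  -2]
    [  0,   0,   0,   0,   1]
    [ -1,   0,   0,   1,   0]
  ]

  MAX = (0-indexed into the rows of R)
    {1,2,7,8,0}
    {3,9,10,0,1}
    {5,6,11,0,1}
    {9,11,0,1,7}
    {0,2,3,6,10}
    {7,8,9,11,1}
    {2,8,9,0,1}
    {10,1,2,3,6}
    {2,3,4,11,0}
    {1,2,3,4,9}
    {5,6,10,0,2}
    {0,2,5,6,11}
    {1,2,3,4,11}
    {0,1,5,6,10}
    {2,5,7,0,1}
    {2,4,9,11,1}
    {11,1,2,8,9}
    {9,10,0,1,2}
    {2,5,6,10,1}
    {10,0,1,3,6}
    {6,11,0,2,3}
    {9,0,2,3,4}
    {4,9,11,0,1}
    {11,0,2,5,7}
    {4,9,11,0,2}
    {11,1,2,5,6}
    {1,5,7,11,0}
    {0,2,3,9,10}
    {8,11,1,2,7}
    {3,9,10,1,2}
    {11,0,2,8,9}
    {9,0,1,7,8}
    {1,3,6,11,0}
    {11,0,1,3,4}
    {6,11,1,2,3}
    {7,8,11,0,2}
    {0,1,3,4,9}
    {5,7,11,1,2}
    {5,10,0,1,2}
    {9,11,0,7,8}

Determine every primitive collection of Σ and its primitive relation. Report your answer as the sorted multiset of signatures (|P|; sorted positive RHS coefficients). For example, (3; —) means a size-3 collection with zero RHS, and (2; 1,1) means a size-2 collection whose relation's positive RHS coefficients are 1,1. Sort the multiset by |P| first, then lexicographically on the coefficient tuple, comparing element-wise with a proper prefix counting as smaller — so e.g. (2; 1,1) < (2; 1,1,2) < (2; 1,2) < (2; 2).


Minimal non-faces — 23 found among 12 rays, 40 max cones:

  P = {5,9}:  v_{5} + v_{9} = 0 ; sig = (2; —)
  P = {7,10}:  v_{7} + v_{10} = 0 ; sig = (2; —)
  P = {3,5}:  v_{3} + v_{5} = v_{6} ; sig = (2; 1)
  P = {6,7}:  v_{6} + v_{7} = v_{11} ; sig = (2; 1)
  P = {6,9}:  v_{6} + v_{9} = v_{3} ; sig = (2; 1)
  P = {10,11}:  v_{10} + v_{11} = v_{6} ; sig = (2; 1)
  P = {3,7}:  v_{3} + v_{7} = v_{9} + v_{11} ; sig = (2; 1,1)
  P = {4,5}:  v_{4} + v_{5} = v_{3} + v_{11} ; sig = (2; 1,1)
  P = {5,8}:  v_{5} + v_{8} = v_{2} + v_{7} ; sig = (2; 1,1)
  P = {8,10}:  v_{8} + v_{10} = v_{2} + v_{9} ; sig = (2; 1,1)
  P = {6,8}:  v_{6} + v_{8} = v_{2} + v_{9} + v_{11} ; sig = (2; 1,1,1)
  P = {3,8}:  v_{3} + v_{8} = v_{2} + 2·v_{9} + v_{11} ; sig = (2; 1,1,2)
  P = {4,6}:  v_{4} + v_{6} = 2·v_{3} + v_{11} ; sig = (2; 1,2)
  P = {4,8}:  v_{4} + v_{8} = v_{2} + 3·v_{9} + 2·v_{11} ; sig = (2; 1,2,3)
  P = {4,10}:  v_{4} + v_{10} = 2·v_{3} ; sig = (2; 2)
  P = {4,7}:  v_{4} + v_{7} = 2·v_{9} + 2·v_{11} ; sig = (2; 2,2)
  P = {2,7,9}:  v_{2} + v_{7} + v_{9} = v_{8} ; sig = (3; 1)
  P = {3,9,11}:  v_{3} + v_{9} + v_{11} = v_{4} ; sig = (3; 1)
  P = {0,1,2,11}:  v_{0} + v_{1} + v_{2} + v_{11} = 0 ; sig = (4; —)
  P = {0,1,2,6}:  v_{0} + v_{1} + v_{2} + v_{6} = v_{10} ; sig = (4; 1)
  P = {0,1,2,3}:  v_{0} + v_{1} + v_{2} + v_{3} = v_{9} + v_{10} ; sig = (4; 1,1)
  P = {0,1,2,4}:  v_{0} + v_{1} + v_{2} + v_{4} = v_{3} + v_{9} ; sig = (4; 1,1)
  P = {0,1,8,11}:  v_{0} + v_{1} + v_{8} + v_{11} = v_{7} + v_{9} ; sig = (4; 1,1)

Sorted signature multiset PRS(X):
{ (2; —) ×2,  (2; 1) ×4,  (2; 1,1) ×4,  (2; 1,1,1),  (2; 1,1,2),  (2; 1,2),  (2; 1,2,3),  (2; 2),  (2; 2,2),  (3; 1) ×2,  (4; —),  (4; 1),  (4; 1,1) ×3 }


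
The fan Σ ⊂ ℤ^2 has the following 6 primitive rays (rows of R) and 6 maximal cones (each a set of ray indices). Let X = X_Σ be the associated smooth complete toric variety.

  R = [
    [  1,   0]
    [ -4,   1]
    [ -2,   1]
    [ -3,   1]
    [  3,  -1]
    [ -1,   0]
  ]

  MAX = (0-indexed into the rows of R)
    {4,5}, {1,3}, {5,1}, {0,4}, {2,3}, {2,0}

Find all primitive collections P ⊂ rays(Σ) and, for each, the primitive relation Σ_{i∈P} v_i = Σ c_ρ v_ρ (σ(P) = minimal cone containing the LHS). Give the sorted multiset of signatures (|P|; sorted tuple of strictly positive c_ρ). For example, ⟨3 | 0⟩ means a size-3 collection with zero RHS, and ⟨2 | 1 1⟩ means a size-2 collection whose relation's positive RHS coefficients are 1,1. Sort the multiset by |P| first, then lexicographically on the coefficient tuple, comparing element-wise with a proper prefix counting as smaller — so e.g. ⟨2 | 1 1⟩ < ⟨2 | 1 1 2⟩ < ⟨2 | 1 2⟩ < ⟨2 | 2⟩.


Minimal non-faces — 9 found among 6 rays, 6 max cones:

  {0,5}:  v_{0} + v_{5} = 0 ; sig = ⟨2 | 0⟩
  {3,4}:  v_{3} + v_{4} = 0 ; sig = ⟨2 | 0⟩
  {0,1}:  v_{0} + v_{1} = v_{3} ; sig = ⟨2 | 1⟩
  {0,3}:  v_{0} + v_{3} = v_{2} ; sig = ⟨2 | 1⟩
  {1,4}:  v_{1} + v_{4} = v_{5} ; sig = ⟨2 | 1⟩
  {2,4}:  v_{2} + v_{4} = v_{0} ; sig = ⟨2 | 1⟩
  {2,5}:  v_{2} + v_{5} = v_{3} ; sig = ⟨2 | 1⟩
  {3,5}:  v_{3} + v_{5} = v_{1} ; sig = ⟨2 | 1⟩
  {1,2}:  v_{1} + v_{2} = 2·v_{3} ; sig = ⟨2 | 2⟩

Sorted signature multiset PRS(X):
    |P|=2: 9 collections, coeffs (), (), (1), (1), (1), (1), (1), (1), (2)


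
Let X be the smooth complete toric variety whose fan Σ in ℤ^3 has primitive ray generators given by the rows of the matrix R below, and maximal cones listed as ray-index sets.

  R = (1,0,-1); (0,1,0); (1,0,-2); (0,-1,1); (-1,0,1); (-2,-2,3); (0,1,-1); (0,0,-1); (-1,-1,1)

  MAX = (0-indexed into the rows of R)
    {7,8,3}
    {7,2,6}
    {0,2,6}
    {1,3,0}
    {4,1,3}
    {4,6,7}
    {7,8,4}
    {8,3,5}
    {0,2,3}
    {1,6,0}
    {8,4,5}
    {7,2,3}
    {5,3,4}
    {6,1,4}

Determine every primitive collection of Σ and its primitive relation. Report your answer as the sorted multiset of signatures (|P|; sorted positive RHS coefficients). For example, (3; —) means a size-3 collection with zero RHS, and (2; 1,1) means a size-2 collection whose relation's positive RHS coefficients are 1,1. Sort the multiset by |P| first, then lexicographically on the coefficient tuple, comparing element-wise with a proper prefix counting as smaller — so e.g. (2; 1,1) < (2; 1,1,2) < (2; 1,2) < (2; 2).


17 minimal non-faces of Δ(Σ) (on 9 rays):

  P = {0,4}:  v_{0} + v_{4} = 0  ⇒ sig = (2; —)
  P = {3,6}:  v_{3} + v_{6} = 0  ⇒ sig = (2; —)
  P = {0,7}:  v_{0} + v_{7} = v_{2}  ⇒ sig = (2; 1)
  P = {1,7}:  v_{1} + v_{7} = v_{6}  ⇒ sig = (2; 1)
  P = {1,8}:  v_{1} + v_{8} = v_{4}  ⇒ sig = (2; 1)
  P = {2,4}:  v_{2} + v_{4} = v_{7}  ⇒ sig = (2; 1)
  P = {0,5}:  v_{0} + v_{5} = v_{3} + v_{8}  ⇒ sig = (2; 1,1)
  P = {0,8}:  v_{0} + v_{8} = v_{3} + v_{7}  ⇒ sig = (2; 1,1)
  P = {1,2}:  v_{1} + v_{2} = v_{0} + v_{6}  ⇒ sig = (2; 1,1)
  P = {5,6}:  v_{5} + v_{6} = v_{4} + v_{8}  ⇒ sig = (2; 1,1)
  P = {6,8}:  v_{6} + v_{8} = v_{4} + v_{7}  ⇒ sig = (2; 1,1)
  P = {2,5}:  v_{2} + v_{5} = v_{3} + v_{7} + v_{8}  ⇒ sig = (2; 1,1,1)
  P = {1,5}:  v_{1} + v_{5} = v_{3} + 2·v_{4}  ⇒ sig = (2; 1,2)
  P = {2,8}:  v_{2} + v_{8} = v_{3} + 2·v_{7}  ⇒ sig = (2; 1,2)
  P = {5,7}:  v_{5} + v_{7} = 2·v_{8}  ⇒ sig = (2; 2)
  P = {3,4,7}:  v_{3} + v_{4} + v_{7} = v_{8}  ⇒ sig = (3; 1)
  P = {3,4,8}:  v_{3} + v_{4} + v_{8} = v_{5}  ⇒ sig = (3; 1)

Sorted signature multiset PRS(X):
    |P|=2: 15 collections, coeffs (), (), (1), (1), (1), (1), (1,1), (1,1), (1,1), (1,1), (1,1), (1,1,1), (1,2), (1,2), (2)
    |P|=3: 2 collections, coeffs (1), (1)


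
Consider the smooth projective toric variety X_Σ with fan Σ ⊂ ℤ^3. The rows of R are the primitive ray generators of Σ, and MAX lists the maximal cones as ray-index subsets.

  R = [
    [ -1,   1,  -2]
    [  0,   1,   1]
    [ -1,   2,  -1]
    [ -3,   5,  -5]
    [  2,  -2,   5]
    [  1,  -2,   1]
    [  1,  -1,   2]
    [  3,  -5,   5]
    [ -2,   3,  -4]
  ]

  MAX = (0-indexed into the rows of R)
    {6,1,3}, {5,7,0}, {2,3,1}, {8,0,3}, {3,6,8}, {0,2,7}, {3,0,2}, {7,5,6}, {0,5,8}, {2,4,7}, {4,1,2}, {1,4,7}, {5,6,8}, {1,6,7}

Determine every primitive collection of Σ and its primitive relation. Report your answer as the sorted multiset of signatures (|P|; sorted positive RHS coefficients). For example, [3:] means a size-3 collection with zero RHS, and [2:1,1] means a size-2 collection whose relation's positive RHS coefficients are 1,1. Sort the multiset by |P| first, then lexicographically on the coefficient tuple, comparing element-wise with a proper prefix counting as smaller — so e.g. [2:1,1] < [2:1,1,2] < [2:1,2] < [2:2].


Δ(Σ) — 9 vertices, 16 min non-faces:

  P = {0,6}:  v_{0} + v_{6} = 0  →  sig = [2:]
  P = {2,5}:  v_{2} + v_{5} = 0  →  sig = [2:]
  P = {3,7}:  v_{3} + v_{7} = 0  →  sig = [2:]
  P = {0,1}:  v_{0} + v_{1} = v_{2}  →  sig = [2:1]
  P = {1,5}:  v_{1} + v_{5} = v_{6}  →  sig = [2:1]
  P = {2,6}:  v_{2} + v_{6} = v_{1}  →  sig = [2:1]
  P = {2,8}:  v_{2} + v_{8} = v_{3}  →  sig = [2:1]
  P = {3,5}:  v_{3} + v_{5} = v_{8}  →  sig = [2:1]
  P = {4,8}:  v_{4} + v_{8} = v_{1}  →  sig = [2:1]
  P = {7,8}:  v_{7} + v_{8} = v_{5}  →  sig = [2:1]
  P = {1,8}:  v_{1} + v_{8} = v_{3} + v_{6}  →  sig = [2:1,1]
  P = {3,4}:  v_{3} + v_{4} = v_{1} + v_{2}  →  sig = [2:1,1]
  P = {4,5}:  v_{4} + v_{5} = v_{1} + v_{7}  →  sig = [2:1,1]
  P = {0,4}:  v_{0} + v_{4} = 2·v_{2} + v_{7}  →  sig = [2:1,2]
  P = {4,6}:  v_{4} + v_{6} = 2·v_{1} + v_{7}  →  sig = [2:1,2]
  P = {1,2,7}:  v_{1} + v_{2} + v_{7} = v_{4}  →  sig = [3:1]

Hence PRS(X_Σ) =
    [2:]
    [2:]
    [2:]
    [2:1]
    [2:1]
    [2:1]
    [2:1]
    [2:1]
    [2:1]
    [2:1]
    [2:1,1]
    [2:1,1]
    [2:1,1]
    [2:1,2]
    [2:1,2]
    [3:1]


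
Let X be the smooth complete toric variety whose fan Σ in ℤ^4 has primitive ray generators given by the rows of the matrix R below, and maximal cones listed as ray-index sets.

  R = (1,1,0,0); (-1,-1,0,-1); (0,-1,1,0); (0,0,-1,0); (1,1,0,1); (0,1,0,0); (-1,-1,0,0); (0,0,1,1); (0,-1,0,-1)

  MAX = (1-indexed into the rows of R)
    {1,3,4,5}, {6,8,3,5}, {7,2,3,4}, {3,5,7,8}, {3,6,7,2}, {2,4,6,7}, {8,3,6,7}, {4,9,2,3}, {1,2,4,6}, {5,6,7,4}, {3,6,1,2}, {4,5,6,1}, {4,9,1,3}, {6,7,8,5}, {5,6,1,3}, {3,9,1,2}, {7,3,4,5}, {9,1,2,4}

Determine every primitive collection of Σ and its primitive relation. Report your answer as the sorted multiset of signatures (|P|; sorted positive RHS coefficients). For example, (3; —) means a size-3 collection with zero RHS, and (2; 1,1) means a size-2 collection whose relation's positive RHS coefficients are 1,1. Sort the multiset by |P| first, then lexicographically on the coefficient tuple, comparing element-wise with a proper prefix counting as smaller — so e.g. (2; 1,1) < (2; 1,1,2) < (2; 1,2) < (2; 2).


Minimal non-faces — 12 found among 9 rays, 18 max cones:

  P={1,7}:  v_{1} + v_{7} = 0 ; sig = (2; —)
  P={2,5}:  v_{2} + v_{5} = 0 ; sig = (2; —)
  P={8,9}:  v_{8} + v_{9} = v_{3} ; sig = (2; 1)
  P={4,8}:  v_{4} + v_{8} = v_{5} + v_{7} ; sig = (2; 1,1)
  P={6,9}:  v_{6} + v_{9} = v_{1} + v_{2} ; sig = (2; 1,1)
  P={1,8}:  v_{1} + v_{8} = v_{3} + v_{5} + v_{6} ; sig = (2; 1,1,1)
  P={2,8}:  v_{2} + v_{8} = v_{3} + v_{6} + v_{7} ; sig = (2; 1,1,1)
  P={5,9}:  v_{5} + v_{9} = v_{1} + v_{3} + v_{4} ; sig = (2; 1,1,1)
  P={7,9}:  v_{7} + v_{9} = v_{2} + v_{3} + v_{4} ; sig = (2; 1,1,1)
  P={3,4,6}:  v_{3} + v_{4} + v_{6} = 0 ; sig = (3; —)
  P={1,2,3,4}:  v_{1} + v_{2} + v_{3} + v_{4} = v_{9} ; sig = (4; 1)
  P={3,5,6,7}:  v_{3} + v_{5} + v_{6} + v_{7} = v_{8} ; sig = (4; 1)

Signatures (|P|; sorted positive RHS coefficients), sorted:
{ (2; —) ×2,  (2; 1),  (2; 1,1) ×2,  (2; 1,1,1) ×4,  (3; —),  (4; 1) ×2 }


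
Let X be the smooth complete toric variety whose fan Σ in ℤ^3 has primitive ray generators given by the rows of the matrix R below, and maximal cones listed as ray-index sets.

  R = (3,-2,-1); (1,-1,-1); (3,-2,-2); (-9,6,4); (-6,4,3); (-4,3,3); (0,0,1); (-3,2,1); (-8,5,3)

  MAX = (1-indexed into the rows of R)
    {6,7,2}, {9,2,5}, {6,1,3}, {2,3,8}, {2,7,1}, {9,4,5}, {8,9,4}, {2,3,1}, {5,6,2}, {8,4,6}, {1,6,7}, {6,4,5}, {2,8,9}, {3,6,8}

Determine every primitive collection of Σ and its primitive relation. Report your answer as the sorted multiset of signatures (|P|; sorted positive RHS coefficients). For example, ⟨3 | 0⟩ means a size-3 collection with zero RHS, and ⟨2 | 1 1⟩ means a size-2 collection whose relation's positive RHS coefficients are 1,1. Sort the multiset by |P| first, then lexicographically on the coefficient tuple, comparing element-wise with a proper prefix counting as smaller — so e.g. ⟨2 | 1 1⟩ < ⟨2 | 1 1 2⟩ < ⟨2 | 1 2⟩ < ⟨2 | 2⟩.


Primitive collections (18):

  P={1,8}:  v_{1} + v_{8} = 0  →  sig = ⟨2 | 0⟩
  P={1,4}:  v_{1} + v_{4} = v_{5}  →  sig = ⟨2 | 1⟩
  P={2,4}:  v_{2} + v_{4} = v_{9}  →  sig = ⟨2 | 1⟩
  P={3,5}:  v_{3} + v_{5} = v_{8}  →  sig = ⟨2 | 1⟩
  P={3,7}:  v_{3} + v_{7} = v_{1}  →  sig = ⟨2 | 1⟩
  P={5,8}:  v_{5} + v_{8} = v_{4}  →  sig = ⟨2 | 1⟩
  P={1,5}:  v_{1} + v_{5} = v_{2} + v_{6}  →  sig = ⟨2 | 1 1⟩
  P={1,9}:  v_{1} + v_{9} = v_{2} + v_{5}  →  sig = ⟨2 | 1 1⟩
  P={7,8}:  v_{7} + v_{8} = v_{2} + v_{6}  →  sig = ⟨2 | 1 1⟩
  P={4,7}:  v_{4} + v_{7} = v_{2} + v_{5} + v_{6}  →  sig = ⟨2 | 1 1 1⟩
  P={7,9}:  v_{7} + v_{9} = 2·v_{2} + v_{5} + v_{6}  →  sig = ⟨2 | 1 1 2⟩
  P={3,9}:  v_{3} + v_{9} = v_{2} + 2·v_{8}  →  sig = ⟨2 | 1 2⟩
  P={3,4}:  v_{3} + v_{4} = 2·v_{8}  →  sig = ⟨2 | 2⟩
  P={6,9}:  v_{6} + v_{9} = 2·v_{5}  →  sig = ⟨2 | 2⟩
  P={5,7}:  v_{5} + v_{7} = 2·v_{2} + 2·v_{6}  →  sig = ⟨2 | 2 2⟩
  P={2,3,6}:  v_{2} + v_{3} + v_{6} = 0  →  sig = ⟨3 | 0⟩
  P={1,2,6}:  v_{1} + v_{2} + v_{6} = v_{7}  →  sig = ⟨3 | 1⟩
  P={2,6,8}:  v_{2} + v_{6} + v_{8} = v_{5}  →  sig = ⟨3 | 1⟩

Hence PRS(X_Σ) =
[⟨2 | 0⟩, ⟨2 | 1⟩, ⟨2 | 1⟩, ⟨2 | 1⟩, ⟨2 | 1⟩, ⟨2 | 1⟩, ⟨2 | 1 1⟩, ⟨2 | 1 1⟩, ⟨2 | 1 1⟩, ⟨2 | 1 1 1⟩, ⟨2 | 1 1 2⟩, ⟨2 | 1 2⟩, ⟨2 | 2⟩, ⟨2 | 2⟩, ⟨2 | 2 2⟩, ⟨3 | 0⟩, ⟨3 | 1⟩, ⟨3 | 1⟩]


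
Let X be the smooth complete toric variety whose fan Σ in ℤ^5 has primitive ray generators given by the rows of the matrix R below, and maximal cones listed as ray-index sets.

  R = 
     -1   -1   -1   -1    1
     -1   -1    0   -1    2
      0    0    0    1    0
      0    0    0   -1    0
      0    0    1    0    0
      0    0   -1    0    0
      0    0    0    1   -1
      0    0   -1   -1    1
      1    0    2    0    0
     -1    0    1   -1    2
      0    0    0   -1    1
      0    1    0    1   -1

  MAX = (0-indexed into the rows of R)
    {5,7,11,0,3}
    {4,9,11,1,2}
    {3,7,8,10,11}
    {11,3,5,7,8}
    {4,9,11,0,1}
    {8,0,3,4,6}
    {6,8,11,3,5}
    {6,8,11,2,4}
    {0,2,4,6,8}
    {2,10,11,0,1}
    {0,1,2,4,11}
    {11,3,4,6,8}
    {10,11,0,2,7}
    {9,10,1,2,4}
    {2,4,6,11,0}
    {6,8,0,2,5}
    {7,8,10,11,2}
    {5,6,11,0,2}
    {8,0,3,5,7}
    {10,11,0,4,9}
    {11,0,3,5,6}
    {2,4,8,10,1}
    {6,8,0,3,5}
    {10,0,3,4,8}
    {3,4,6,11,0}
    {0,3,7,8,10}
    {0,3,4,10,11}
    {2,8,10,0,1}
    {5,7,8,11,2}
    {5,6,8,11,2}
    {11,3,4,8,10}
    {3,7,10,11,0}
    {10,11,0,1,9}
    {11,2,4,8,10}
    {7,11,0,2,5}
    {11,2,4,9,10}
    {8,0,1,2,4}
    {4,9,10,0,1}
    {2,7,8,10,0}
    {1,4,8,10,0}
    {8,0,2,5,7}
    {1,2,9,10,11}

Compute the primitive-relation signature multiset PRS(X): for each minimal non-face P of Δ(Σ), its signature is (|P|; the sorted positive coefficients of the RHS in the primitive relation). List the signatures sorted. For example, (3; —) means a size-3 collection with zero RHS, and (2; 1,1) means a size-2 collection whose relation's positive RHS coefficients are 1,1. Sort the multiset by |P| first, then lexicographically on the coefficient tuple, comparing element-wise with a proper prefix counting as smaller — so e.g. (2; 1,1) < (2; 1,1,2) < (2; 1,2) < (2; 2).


20 collections generate NE(X_Σ); each relation:

  {2,3}:  v_{2} + v_{3} = 0 ; sig = (2; —)
  {4,5}:  v_{4} + v_{5} = 0 ; sig = (2; —)
  {6,10}:  v_{6} + v_{10} = 0 ; sig = (2; —)
  {4,7}:  v_{4} + v_{7} = v_{10} ; sig = (2; 1)
  {5,10}:  v_{5} + v_{10} = v_{7} ; sig = (2; 1)
  {6,7}:  v_{6} + v_{7} = v_{5} ; sig = (2; 1)
  {1,3}:  v_{1} + v_{3} = v_{0} + v_{4} + v_{10} ; sig = (2; 1,1,1)
  {1,5}:  v_{1} + v_{5} = v_{0} + v_{2} + v_{10} ; sig = (2; 1,1,1)
  {1,6}:  v_{1} + v_{6} = v_{0} + v_{2} + v_{4} ; sig = (2; 1,1,1)
  {5,9}:  v_{5} + v_{9} = v_{1} + v_{10} + v_{11} ; sig = (2; 1,1,1)
  {6,9}:  v_{6} + v_{9} = v_{1} + v_{4} + v_{11} ; sig = (2; 1,1,1)
  {1,7}:  v_{1} + v_{7} = v_{0} + v_{2} + 2·v_{10} ; sig = (2; 1,1,2)
  {7,9}:  v_{7} + v_{9} = v_{1} + 2·v_{10} + v_{11} ; sig = (2; 1,1,2)
  {3,9}:  v_{3} + v_{9} = v_{0} + 2·v_{4} + 2·v_{10} + v_{11} ; sig = (2; 1,1,2,2)
  {8,9}:  v_{8} + v_{9} = v_{2} + 3·v_{4} + 2·v_{10} ; sig = (2; 1,2,3)
  {0,8,11}:  v_{0} + v_{8} + v_{11} = v_{4} ; sig = (3; 1)
  {1,8,11}:  v_{1} + v_{8} + v_{11} = v_{2} + 2·v_{4} + v_{10} ; sig = (3; 1,1,2)
  {0,2,9}:  v_{0} + v_{2} + v_{9} = 2·v_{1} + v_{11} ; sig = (3; 1,2)
  {0,2,4,10}:  v_{0} + v_{2} + v_{4} + v_{10} = v_{1} ; sig = (4; 1)
  {1,4,10,11}:  v_{1} + v_{4} + v_{10} + v_{11} = v_{9} ; sig = (4; 1)

Hence PRS(X_Σ) =
    |P|=2: 15 collections, coeffs (), (), (), (1), (1), (1), (1,1,1), (1,1,1), (1,1,1), (1,1,1), (1,1,1), (1,1,2), (1,1,2), (1,1,2,2), (1,2,3)
    |P|=3: 3 collections, coeffs (1), (1,1,2), (1,2)
    |P|=4: 2 collections, coeffs (1), (1)


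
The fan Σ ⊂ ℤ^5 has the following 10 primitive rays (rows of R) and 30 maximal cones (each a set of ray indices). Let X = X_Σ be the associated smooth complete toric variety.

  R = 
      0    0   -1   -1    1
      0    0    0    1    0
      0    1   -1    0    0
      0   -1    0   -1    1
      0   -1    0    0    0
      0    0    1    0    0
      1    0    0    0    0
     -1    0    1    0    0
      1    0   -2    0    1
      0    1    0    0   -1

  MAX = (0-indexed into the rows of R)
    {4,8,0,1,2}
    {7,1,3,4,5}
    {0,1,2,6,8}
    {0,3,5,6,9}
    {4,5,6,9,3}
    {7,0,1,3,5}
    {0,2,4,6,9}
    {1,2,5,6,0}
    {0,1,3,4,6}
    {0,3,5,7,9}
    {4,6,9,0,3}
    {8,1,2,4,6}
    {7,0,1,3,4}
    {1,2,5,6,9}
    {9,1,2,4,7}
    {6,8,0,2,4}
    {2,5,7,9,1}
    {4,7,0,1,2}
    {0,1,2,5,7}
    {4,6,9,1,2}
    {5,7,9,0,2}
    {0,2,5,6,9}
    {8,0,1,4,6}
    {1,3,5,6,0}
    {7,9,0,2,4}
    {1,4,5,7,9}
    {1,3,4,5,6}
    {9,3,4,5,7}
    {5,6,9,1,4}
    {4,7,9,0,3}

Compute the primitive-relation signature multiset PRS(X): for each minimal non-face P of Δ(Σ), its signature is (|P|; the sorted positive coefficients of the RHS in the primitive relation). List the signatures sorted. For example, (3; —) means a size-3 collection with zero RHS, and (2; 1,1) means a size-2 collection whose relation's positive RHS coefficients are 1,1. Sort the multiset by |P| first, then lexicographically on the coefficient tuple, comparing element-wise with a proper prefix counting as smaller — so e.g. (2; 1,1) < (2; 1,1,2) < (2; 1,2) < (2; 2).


The 11 primitive collections of Σ (r=10, n=5):

  P = {2,3}:  v_{2} + v_{3} = v_{0}  ⇒ sig = (2; 1)
  P = {6,7}:  v_{6} + v_{7} = v_{5}  ⇒ sig = (2; 1)
  P = {7,8}:  v_{7} + v_{8} = v_{0} + v_{1}  ⇒ sig = (2; 1,1)
  P = {5,8}:  v_{5} + v_{8} = v_{0} + v_{1} + v_{6}  ⇒ sig = (2; 1,1,1)
  P = {3,8}:  v_{3} + v_{8} = 2·v_{0} + v_{1} + v_{4} + v_{6}  ⇒ sig = (2; 1,1,1,2)
  P = {8,9}:  v_{8} + v_{9} = 2·v_{2} + v_{4} + v_{6}  ⇒ sig = (2; 1,1,2)
  P = {1,3,9}:  v_{1} + v_{3} + v_{9} = 0  ⇒ sig = (3; —)
  P = {2,4,5}:  v_{2} + v_{4} + v_{5} = 0  ⇒ sig = (3; —)
  P = {0,1,9}:  v_{0} + v_{1} + v_{9} = v_{2}  ⇒ sig = (3; 1)
  P = {0,4,5}:  v_{0} + v_{4} + v_{5} = v_{3}  ⇒ sig = (3; 1)
  P = {0,1,2,4,6}:  v_{0} + v_{1} + v_{2} + v_{4} + v_{6} = v_{8}  ⇒ sig = (5; 1)

Hence PRS(X_Σ) =
    (2; 1)
    (2; 1)
    (2; 1,1)
    (2; 1,1,1)
    (2; 1,1,1,2)
    (2; 1,1,2)
    (3; —)
    (3; —)
    (3; 1)
    (3; 1)
    (5; 1)
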